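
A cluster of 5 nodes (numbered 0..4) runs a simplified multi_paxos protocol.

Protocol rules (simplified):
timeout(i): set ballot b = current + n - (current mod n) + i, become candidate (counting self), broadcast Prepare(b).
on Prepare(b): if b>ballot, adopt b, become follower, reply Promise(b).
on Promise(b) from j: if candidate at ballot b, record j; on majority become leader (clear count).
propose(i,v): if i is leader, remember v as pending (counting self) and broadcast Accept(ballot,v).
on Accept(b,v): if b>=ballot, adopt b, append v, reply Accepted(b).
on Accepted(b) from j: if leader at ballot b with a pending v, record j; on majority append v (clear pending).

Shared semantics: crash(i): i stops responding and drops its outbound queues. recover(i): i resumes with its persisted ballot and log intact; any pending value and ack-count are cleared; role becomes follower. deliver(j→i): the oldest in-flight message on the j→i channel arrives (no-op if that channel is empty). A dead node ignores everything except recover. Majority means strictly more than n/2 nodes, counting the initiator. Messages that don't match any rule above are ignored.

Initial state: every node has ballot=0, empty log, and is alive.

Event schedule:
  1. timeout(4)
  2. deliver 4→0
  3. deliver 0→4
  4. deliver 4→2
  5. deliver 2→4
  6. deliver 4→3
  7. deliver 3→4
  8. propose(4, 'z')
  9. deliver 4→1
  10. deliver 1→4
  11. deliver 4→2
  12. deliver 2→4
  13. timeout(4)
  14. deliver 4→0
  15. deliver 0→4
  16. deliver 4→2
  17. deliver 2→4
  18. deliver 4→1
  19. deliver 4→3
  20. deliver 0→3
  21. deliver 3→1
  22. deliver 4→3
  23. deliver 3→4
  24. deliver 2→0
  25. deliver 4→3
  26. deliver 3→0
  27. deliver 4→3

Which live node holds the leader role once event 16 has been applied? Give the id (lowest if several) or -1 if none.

step 1 timeout(4): 4={cand,b=9,log=-}
step 2 deliver 4→0: 0={foll,b=9,log=-}
step 3 deliver 0→4: —
step 4 deliver 4→2: 2={foll,b=9,log=-}
step 5 deliver 2→4: 4={lead,b=9,log=-}
step 6 deliver 4→3: 3={foll,b=9,log=-}
step 7 deliver 3→4: —
step 8 propose(4,'z'): —
step 9 deliver 4→1: 1={foll,b=9,log=-}
step 10 deliver 1→4: —
step 11 deliver 4→2: 2={foll,b=9,log=z}
step 12 deliver 2→4: —
step 13 timeout(4): 4={cand,b=14,log=-}
step 14 deliver 4→0: 0={foll,b=9,log=z}
step 15 deliver 0→4: —
step 16 deliver 4→2: 2={foll,b=14,log=z}

-1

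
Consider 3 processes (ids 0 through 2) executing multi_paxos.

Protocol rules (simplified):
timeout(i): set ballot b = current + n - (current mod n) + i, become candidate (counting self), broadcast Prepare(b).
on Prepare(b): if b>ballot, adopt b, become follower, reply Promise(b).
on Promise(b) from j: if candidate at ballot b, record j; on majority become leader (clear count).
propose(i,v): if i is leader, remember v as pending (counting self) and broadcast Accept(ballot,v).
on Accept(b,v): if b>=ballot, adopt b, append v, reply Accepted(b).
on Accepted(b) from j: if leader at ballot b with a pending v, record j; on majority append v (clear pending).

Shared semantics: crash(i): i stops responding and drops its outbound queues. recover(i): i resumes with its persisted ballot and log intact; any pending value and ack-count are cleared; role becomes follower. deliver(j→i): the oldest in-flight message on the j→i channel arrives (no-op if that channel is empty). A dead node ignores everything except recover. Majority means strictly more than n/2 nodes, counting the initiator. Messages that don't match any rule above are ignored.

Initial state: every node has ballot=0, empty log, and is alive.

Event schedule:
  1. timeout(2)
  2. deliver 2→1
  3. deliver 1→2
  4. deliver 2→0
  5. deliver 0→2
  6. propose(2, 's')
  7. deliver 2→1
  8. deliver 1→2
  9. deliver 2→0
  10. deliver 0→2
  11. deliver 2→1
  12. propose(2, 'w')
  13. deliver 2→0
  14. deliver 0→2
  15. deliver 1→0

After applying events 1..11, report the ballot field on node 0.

5

[1] timeout(2) → N2(cand b5 [-])
[2] deliver 2→1 → N1(foll b5 [-])
[3] deliver 1→2 → N2(lead b5 [-])
[4] deliver 2→0 → N0(foll b5 [-])
[5] deliver 0→2 → ∅
[6] propose(2,'s') → ∅
[7] deliver 2→1 → N1(foll b5 [s])
[8] deliver 1→2 → N2(lead b5 [s])
[9] deliver 2→0 → N0(foll b5 [s])
[10] deliver 0→2 → ∅
[11] deliver 2→1 → ∅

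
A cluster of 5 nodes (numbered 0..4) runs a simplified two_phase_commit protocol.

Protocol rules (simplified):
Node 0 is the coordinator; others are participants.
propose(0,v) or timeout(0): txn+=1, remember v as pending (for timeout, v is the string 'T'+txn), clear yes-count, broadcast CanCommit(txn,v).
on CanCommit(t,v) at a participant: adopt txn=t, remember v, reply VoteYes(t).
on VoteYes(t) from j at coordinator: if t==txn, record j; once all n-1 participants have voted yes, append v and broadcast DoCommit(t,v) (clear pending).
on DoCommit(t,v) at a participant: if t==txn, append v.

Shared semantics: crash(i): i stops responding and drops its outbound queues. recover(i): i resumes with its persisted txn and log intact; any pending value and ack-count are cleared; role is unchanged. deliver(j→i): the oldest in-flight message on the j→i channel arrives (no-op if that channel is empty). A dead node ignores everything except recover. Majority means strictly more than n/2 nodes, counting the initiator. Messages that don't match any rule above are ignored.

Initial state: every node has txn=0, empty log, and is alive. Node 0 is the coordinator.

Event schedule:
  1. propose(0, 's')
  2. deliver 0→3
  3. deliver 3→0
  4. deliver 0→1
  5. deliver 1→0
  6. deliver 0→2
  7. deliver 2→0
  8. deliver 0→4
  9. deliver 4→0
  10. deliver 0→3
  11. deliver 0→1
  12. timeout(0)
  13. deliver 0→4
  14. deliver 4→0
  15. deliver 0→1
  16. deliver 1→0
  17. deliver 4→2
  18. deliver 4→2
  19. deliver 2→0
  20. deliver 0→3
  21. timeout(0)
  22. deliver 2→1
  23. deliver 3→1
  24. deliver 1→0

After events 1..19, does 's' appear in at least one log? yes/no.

after 1 — propose(0,'s'): n0:coor/t1/[-]
after 2 — deliver 0→3: n3:part/t1/[-]
after 3 — deliver 3→0: ·
after 4 — deliver 0→1: n1:part/t1/[-]
after 5 — deliver 1→0: ·
after 6 — deliver 0→2: n2:part/t1/[-]
after 7 — deliver 2→0: ·
after 8 — deliver 0→4: n4:part/t1/[-]
after 9 — deliver 4→0: n0:coor/t1/[s]
after 10 — deliver 0→3: n3:part/t1/[s]
after 11 — deliver 0→1: n1:part/t1/[s]
after 12 — timeout(0): n0:coor/t2/[s]
after 13 — deliver 0→4: n4:part/t1/[s]
after 14 — deliver 4→0: ·
after 15 — deliver 0→1: n1:part/t2/[s]
after 16 — deliver 1→0: ·
after 17 — deliver 4→2: ·
after 18 — deliver 4→2: ·
after 19 — deliver 2→0: ·

yes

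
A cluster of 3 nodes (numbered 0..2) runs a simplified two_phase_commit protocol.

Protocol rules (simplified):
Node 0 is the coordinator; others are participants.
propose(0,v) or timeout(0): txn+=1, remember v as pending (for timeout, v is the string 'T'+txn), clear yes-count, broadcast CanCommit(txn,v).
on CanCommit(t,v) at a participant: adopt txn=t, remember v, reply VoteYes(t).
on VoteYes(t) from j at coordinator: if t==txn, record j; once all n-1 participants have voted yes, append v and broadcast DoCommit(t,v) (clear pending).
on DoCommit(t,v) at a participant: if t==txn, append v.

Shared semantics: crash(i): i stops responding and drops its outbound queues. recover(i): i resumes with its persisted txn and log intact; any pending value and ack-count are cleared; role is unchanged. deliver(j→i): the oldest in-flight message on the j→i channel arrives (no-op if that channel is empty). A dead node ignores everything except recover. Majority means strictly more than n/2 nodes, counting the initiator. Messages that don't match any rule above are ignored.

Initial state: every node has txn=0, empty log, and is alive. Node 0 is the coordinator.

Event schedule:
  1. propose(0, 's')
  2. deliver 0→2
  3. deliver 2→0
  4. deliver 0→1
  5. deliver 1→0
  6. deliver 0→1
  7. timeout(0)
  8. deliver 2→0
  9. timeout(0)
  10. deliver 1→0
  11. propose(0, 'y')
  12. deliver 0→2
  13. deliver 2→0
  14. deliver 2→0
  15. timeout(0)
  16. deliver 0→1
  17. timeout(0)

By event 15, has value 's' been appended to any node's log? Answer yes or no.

[1] propose(0,'s') → N0(coor t1 [-])
[2] deliver 0→2 → N2(part t1 [-])
[3] deliver 2→0 → ∅
[4] deliver 0→1 → N1(part t1 [-])
[5] deliver 1→0 → N0(coor t1 [s])
[6] deliver 0→1 → N1(part t1 [s])
[7] timeout(0) → N0(coor t2 [s])
[8] deliver 2→0 → ∅
[9] timeout(0) → N0(coor t3 [s])
[10] deliver 1→0 → ∅
[11] propose(0,'y') → N0(coor t4 [s])
[12] deliver 0→2 → N2(part t1 [s])
[13] deliver 2→0 → ∅
[14] deliver 2→0 → ∅
[15] timeout(0) → N0(coor t5 [s])

yes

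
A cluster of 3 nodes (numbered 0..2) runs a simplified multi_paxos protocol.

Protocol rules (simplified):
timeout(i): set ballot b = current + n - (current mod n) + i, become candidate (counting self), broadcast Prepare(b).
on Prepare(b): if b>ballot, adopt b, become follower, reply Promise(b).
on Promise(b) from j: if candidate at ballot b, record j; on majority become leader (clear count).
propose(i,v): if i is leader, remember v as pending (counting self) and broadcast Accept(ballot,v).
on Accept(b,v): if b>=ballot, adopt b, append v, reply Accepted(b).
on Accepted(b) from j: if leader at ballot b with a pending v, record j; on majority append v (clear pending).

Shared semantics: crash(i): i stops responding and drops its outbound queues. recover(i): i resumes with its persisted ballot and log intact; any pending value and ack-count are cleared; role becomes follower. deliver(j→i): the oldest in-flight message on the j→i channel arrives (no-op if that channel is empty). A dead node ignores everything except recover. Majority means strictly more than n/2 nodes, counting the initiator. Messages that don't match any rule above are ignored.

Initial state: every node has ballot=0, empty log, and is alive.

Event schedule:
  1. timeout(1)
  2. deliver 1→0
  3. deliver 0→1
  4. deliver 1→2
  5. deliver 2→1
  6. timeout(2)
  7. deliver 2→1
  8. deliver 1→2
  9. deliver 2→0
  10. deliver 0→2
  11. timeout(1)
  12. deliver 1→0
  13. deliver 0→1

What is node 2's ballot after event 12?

after 1 — timeout(1): n1:cand/b4/[-]
after 2 — deliver 1→0: n0:foll/b4/[-]
after 3 — deliver 0→1: n1:lead/b4/[-]
after 4 — deliver 1→2: n2:foll/b4/[-]
after 5 — deliver 2→1: ·
after 6 — timeout(2): n2:cand/b8/[-]
after 7 — deliver 2→1: n1:foll/b8/[-]
after 8 — deliver 1→2: n2:lead/b8/[-]
after 9 — deliver 2→0: n0:foll/b8/[-]
after 10 — deliver 0→2: ·
after 11 — timeout(1): n1:cand/b10/[-]
after 12 — deliver 1→0: n0:foll/b10/[-]

8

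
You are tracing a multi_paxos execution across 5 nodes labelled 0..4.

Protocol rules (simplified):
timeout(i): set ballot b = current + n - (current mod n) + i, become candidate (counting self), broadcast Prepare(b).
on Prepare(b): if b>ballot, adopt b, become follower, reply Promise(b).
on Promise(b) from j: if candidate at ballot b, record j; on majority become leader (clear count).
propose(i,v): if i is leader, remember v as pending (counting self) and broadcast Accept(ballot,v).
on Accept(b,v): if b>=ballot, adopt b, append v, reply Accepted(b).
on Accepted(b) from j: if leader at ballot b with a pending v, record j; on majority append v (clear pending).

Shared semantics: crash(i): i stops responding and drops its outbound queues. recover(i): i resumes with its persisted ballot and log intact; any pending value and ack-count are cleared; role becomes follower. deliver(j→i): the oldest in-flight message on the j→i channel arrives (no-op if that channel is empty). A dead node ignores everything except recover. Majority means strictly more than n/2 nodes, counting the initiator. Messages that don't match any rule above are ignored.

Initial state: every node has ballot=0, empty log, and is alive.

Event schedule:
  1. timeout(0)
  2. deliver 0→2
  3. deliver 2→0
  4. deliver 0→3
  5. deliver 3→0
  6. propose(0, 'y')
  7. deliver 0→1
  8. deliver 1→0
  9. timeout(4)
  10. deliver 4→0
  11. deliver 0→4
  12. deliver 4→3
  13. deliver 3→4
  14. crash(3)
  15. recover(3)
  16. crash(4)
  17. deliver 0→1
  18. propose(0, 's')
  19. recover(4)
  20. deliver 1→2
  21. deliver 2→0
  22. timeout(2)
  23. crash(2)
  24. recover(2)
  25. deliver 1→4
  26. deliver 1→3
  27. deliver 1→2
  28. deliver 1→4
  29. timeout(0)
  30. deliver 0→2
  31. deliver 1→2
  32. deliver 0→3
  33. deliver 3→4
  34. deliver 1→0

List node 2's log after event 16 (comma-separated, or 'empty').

empty

e1 timeout(0): 0[cand,b=5,-]
e2 deliver 0→2: 2[foll,b=5,-]
e3 deliver 2→0: ·
e4 deliver 0→3: 3[foll,b=5,-]
e5 deliver 3→0: 0[lead,b=5,-]
e6 propose(0,'y'): ·
e7 deliver 0→1: 1[foll,b=5,-]
e8 deliver 1→0: ·
e9 timeout(4): 4[cand,b=9,-]
e10 deliver 4→0: 0[foll,b=9,-]
e11 deliver 0→4: ·
e12 deliver 4→3: 3[foll,b=9,-]
e13 deliver 3→4: ·
e14 crash(3): 3[✗foll,b=9,-]
e15 recover(3): 3[foll,b=9,-]
e16 crash(4): 4[✗cand,b=9,-]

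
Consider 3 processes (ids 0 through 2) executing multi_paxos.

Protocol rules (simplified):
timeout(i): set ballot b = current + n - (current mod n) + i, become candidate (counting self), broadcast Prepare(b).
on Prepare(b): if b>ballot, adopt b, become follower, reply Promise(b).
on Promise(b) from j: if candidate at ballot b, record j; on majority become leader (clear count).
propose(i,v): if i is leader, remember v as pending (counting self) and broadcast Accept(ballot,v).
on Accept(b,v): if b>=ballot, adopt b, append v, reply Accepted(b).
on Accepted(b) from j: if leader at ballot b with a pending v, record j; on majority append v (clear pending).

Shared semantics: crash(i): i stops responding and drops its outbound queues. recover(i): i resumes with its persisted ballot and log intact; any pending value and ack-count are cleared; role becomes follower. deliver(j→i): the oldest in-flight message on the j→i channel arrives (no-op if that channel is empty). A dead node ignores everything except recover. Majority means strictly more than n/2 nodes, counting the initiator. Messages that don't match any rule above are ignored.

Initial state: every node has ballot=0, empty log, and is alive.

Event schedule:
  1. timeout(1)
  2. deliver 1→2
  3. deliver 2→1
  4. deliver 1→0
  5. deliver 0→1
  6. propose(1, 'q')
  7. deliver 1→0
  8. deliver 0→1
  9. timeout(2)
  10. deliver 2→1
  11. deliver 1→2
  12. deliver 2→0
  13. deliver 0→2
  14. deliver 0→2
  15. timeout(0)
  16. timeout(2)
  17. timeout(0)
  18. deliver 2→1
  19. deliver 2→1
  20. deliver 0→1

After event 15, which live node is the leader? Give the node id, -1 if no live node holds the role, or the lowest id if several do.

2

[1] timeout(1) → N1(cand b4 [-])
[2] deliver 1→2 → N2(foll b4 [-])
[3] deliver 2→1 → N1(lead b4 [-])
[4] deliver 1→0 → N0(foll b4 [-])
[5] deliver 0→1 → ∅
[6] propose(1,'q') → ∅
[7] deliver 1→0 → N0(foll b4 [q])
[8] deliver 0→1 → N1(lead b4 [q])
[9] timeout(2) → N2(cand b8 [-])
[10] deliver 2→1 → N1(foll b8 [q])
[11] deliver 1→2 → ∅
[12] deliver 2→0 → N0(foll b8 [q])
[13] deliver 0→2 → N2(lead b8 [-])
[14] deliver 0→2 → ∅
[15] timeout(0) → N0(cand b9 [q])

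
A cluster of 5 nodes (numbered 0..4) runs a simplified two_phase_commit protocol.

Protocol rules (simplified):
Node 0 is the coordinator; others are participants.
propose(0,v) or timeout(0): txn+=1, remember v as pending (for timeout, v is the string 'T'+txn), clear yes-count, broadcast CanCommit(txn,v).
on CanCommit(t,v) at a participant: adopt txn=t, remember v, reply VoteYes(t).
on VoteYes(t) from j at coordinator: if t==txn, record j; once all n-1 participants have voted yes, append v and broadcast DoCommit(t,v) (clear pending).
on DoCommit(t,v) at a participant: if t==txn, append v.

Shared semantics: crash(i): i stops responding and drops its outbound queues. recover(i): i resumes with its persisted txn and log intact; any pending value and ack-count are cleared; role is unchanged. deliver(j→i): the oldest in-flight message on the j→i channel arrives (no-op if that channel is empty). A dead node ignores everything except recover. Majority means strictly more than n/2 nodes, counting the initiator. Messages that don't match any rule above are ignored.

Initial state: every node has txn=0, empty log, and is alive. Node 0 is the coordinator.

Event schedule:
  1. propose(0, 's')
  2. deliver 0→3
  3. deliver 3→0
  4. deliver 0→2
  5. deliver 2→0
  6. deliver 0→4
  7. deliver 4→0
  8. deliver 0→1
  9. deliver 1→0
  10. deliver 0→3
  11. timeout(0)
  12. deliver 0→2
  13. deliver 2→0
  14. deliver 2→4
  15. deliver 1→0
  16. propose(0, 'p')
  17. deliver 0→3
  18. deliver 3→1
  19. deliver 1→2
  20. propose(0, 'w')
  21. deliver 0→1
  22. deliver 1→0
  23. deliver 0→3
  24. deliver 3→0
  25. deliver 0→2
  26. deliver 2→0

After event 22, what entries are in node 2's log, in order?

s

1. propose(0,'s'):  <0:coor t1 ->
2. deliver 0→3:  <3:part t1 ->
3. deliver 3→0:  nop
4. deliver 0→2:  <2:part t1 ->
5. deliver 2→0:  nop
6. deliver 0→4:  <4:part t1 ->
7. deliver 4→0:  nop
8. deliver 0→1:  <1:part t1 ->
9. deliver 1→0:  <0:coor t1 s>
10. deliver 0→3:  <3:part t1 s>
11. timeout(0):  <0:coor t2 s>
12. deliver 0→2:  <2:part t1 s>
13. deliver 2→0:  nop
14. deliver 2→4:  nop
15. deliver 1→0:  nop
16. propose(0,'p'):  <0:coor t3 s>
17. deliver 0→3:  <3:part t2 s>
18. deliver 3→1:  nop
19. deliver 1→2:  nop
20. propose(0,'w'):  <0:coor t4 s>
21. deliver 0→1:  <1:part t1 s>
22. deliver 1→0:  nop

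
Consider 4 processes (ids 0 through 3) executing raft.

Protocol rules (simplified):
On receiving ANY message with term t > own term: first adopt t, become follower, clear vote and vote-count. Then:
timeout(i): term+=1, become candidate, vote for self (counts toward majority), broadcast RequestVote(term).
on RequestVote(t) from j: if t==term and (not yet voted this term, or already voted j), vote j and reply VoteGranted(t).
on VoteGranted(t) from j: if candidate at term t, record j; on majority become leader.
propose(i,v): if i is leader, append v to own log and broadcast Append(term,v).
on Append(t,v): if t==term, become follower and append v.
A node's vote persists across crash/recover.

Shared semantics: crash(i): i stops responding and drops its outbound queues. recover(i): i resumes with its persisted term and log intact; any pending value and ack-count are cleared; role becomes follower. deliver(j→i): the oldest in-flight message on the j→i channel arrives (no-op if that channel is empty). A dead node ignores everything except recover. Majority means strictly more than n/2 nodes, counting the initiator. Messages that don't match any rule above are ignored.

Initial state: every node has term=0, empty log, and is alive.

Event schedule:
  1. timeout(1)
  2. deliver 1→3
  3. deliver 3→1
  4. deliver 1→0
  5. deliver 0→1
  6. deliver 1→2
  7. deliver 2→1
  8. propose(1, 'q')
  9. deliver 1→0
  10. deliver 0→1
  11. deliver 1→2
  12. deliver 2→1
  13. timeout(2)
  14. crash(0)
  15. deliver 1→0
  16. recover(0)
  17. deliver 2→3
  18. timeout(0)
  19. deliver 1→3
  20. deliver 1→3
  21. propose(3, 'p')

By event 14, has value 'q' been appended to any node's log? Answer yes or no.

1. timeout(1):  <1:cand t1 ->
2. deliver 1→3:  <3:foll t1 ->
3. deliver 3→1:  nop
4. deliver 1→0:  <0:foll t1 ->
5. deliver 0→1:  <1:lead t1 ->
6. deliver 1→2:  <2:foll t1 ->
7. deliver 2→1:  nop
8. propose(1,'q'):  <1:lead t1 q>
9. deliver 1→0:  <0:foll t1 q>
10. deliver 0→1:  nop
11. deliver 1→2:  <2:foll t1 q>
12. deliver 2→1:  nop
13. timeout(2):  <2:cand t2 q>
14. crash(0):  <0:✗foll t1 q>

yes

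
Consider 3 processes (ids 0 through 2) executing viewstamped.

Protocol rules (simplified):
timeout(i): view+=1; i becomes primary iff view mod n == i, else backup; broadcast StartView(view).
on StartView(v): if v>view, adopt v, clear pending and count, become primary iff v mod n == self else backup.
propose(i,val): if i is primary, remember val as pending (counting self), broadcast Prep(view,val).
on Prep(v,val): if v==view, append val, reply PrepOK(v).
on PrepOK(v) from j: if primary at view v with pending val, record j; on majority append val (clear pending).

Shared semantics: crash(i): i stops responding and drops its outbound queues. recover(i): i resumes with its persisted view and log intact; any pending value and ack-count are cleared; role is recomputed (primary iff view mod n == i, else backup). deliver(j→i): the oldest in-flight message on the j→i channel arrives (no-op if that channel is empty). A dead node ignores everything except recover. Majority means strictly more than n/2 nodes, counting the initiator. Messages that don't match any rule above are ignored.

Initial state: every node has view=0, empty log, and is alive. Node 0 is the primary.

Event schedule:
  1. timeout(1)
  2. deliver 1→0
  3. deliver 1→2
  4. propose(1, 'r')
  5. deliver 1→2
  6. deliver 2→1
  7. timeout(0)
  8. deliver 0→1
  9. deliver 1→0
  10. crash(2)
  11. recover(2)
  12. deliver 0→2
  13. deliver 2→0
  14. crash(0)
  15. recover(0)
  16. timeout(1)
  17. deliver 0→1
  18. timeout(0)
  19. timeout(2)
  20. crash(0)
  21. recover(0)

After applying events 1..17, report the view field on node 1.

3

e1 timeout(1): 1[prim,v=1,-]
e2 deliver 1→0: 0[back,v=1,-]
e3 deliver 1→2: 2[back,v=1,-]
e4 propose(1,'r'): ·
e5 deliver 1→2: 2[back,v=1,r]
e6 deliver 2→1: 1[prim,v=1,r]
e7 timeout(0): 0[back,v=2,-]
e8 deliver 0→1: 1[back,v=2,r]
e9 deliver 1→0: ·
e10 crash(2): 2[✗back,v=1,r]
e11 recover(2): 2[back,v=1,r]
e12 deliver 0→2: 2[prim,v=2,r]
e13 deliver 2→0: ·
e14 crash(0): 0[✗back,v=2,-]
e15 recover(0): 0[back,v=2,-]
e16 timeout(1): 1[back,v=3,r]
e17 deliver 0→1: ·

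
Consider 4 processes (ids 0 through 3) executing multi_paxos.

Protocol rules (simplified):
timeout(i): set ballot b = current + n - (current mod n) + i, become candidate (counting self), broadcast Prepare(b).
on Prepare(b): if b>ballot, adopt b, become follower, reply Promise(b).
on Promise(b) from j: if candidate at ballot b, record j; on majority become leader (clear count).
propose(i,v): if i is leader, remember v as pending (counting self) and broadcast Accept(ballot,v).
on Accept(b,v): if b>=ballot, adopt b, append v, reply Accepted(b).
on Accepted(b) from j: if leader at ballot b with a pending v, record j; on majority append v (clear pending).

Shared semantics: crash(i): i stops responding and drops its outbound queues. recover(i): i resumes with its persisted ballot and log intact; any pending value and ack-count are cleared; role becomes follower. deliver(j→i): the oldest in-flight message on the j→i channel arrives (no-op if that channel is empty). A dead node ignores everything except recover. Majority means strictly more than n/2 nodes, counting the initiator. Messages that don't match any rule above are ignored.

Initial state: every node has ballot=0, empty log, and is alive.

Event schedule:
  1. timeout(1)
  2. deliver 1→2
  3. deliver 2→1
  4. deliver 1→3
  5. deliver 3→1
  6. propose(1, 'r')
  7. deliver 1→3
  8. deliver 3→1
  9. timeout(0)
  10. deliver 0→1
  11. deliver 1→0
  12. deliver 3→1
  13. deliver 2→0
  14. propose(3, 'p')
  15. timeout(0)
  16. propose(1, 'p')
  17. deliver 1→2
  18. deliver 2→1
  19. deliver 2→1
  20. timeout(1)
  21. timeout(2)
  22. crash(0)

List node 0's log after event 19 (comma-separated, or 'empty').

after 1 — timeout(1): n1:cand/b5/[-]
after 2 — deliver 1→2: n2:foll/b5/[-]
after 3 — deliver 2→1: ·
after 4 — deliver 1→3: n3:foll/b5/[-]
after 5 — deliver 3→1: n1:lead/b5/[-]
after 6 — propose(1,'r'): ·
after 7 — deliver 1→3: n3:foll/b5/[r]
after 8 — deliver 3→1: ·
after 9 — timeout(0): n0:cand/b4/[-]
after 10 — deliver 0→1: ·
after 11 — deliver 1→0: n0:foll/b5/[-]
after 12 — deliver 3→1: ·
after 13 — deliver 2→0: ·
after 14 — propose(3,'p'): ·
after 15 — timeout(0): n0:cand/b8/[-]
after 16 — propose(1,'p'): ·
after 17 — deliver 1→2: n2:foll/b5/[r]
after 18 — deliver 2→1: ·
after 19 — deliver 2→1: ·

empty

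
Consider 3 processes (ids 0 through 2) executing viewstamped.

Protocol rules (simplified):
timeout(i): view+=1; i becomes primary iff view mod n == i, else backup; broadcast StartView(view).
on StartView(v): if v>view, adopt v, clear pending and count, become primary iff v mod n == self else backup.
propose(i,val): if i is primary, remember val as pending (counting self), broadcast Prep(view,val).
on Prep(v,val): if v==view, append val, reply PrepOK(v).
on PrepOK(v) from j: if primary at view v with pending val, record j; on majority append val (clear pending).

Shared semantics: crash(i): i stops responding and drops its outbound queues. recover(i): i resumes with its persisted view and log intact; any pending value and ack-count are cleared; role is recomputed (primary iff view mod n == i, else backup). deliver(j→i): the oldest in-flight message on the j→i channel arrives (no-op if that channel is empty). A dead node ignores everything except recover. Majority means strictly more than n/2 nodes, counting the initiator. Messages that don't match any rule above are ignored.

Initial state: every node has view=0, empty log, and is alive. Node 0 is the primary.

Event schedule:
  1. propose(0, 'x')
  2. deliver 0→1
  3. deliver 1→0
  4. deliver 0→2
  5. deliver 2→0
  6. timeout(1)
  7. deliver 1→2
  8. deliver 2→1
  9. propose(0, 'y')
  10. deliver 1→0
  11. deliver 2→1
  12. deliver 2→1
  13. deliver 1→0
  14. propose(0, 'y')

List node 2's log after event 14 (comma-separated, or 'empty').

1. propose(0,'x'):  nop
2. deliver 0→1:  <1:back v0 x>
3. deliver 1→0:  <0:prim v0 x>
4. deliver 0→2:  <2:back v0 x>
5. deliver 2→0:  nop
6. timeout(1):  <1:prim v1 x>
7. deliver 1→2:  <2:back v1 x>
8. deliver 2→1:  nop
9. propose(0,'y'):  nop
10. deliver 1→0:  <0:back v1 x>
11. deliver 2→1:  nop
12. deliver 2→1:  nop
13. deliver 1→0:  nop
14. propose(0,'y'):  nop

x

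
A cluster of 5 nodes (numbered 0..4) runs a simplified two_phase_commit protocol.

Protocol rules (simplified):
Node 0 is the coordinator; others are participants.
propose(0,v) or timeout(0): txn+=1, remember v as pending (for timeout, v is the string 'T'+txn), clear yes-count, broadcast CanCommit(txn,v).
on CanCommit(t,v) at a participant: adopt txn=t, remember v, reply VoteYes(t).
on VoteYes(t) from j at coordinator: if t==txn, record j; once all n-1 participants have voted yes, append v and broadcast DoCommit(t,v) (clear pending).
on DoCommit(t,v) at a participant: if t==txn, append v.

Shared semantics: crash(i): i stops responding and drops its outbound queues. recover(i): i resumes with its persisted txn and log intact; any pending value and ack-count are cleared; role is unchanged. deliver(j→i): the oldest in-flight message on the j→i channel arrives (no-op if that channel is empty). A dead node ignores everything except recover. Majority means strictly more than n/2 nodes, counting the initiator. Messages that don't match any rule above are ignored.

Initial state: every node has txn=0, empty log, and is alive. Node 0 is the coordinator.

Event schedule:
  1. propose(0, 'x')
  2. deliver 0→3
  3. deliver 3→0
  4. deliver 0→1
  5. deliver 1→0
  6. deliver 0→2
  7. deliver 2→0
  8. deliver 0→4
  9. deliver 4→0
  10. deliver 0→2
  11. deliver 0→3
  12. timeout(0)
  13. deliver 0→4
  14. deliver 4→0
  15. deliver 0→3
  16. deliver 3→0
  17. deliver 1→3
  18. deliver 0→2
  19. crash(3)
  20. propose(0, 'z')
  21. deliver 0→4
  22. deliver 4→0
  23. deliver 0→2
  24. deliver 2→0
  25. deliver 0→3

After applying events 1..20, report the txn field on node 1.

1

step 1 propose(0,'x'): 0={coor,t=1,log=-}
step 2 deliver 0→3: 3={part,t=1,log=-}
step 3 deliver 3→0: —
step 4 deliver 0→1: 1={part,t=1,log=-}
step 5 deliver 1→0: —
step 6 deliver 0→2: 2={part,t=1,log=-}
step 7 deliver 2→0: —
step 8 deliver 0→4: 4={part,t=1,log=-}
step 9 deliver 4→0: 0={coor,t=1,log=x}
step 10 deliver 0→2: 2={part,t=1,log=x}
step 11 deliver 0→3: 3={part,t=1,log=x}
step 12 timeout(0): 0={coor,t=2,log=x}
step 13 deliver 0→4: 4={part,t=1,log=x}
step 14 deliver 4→0: —
step 15 deliver 0→3: 3={part,t=2,log=x}
step 16 deliver 3→0: —
step 17 deliver 1→3: —
step 18 deliver 0→2: 2={part,t=2,log=x}
step 19 crash(3): 3={✗part,t=2,log=x}
step 20 propose(0,'z'): 0={coor,t=3,log=x}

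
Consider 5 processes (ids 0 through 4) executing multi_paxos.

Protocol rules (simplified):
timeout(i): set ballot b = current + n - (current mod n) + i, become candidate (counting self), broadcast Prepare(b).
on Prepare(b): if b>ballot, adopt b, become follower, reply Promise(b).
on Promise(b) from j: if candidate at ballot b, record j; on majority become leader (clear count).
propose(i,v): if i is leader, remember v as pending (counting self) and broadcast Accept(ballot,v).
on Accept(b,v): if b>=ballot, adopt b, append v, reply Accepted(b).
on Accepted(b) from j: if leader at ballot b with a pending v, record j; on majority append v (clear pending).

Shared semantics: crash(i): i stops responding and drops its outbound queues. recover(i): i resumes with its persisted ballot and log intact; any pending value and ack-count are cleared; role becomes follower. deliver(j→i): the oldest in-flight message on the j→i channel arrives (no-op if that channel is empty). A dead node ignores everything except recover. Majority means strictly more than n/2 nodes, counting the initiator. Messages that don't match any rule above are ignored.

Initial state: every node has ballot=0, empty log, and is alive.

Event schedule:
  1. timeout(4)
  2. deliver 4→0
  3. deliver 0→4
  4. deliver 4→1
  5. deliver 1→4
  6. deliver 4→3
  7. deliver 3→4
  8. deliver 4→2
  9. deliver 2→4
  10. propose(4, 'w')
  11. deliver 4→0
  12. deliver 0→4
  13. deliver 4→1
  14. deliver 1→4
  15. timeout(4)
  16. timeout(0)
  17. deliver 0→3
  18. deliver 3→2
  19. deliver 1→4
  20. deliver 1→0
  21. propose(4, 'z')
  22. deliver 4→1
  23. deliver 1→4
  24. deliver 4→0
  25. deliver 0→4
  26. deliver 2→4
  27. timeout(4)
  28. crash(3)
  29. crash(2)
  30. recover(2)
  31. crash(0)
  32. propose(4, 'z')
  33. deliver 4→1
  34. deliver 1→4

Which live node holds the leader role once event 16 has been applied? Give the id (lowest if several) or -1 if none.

-1

after 1 — timeout(4): n4:cand/b9/[-]
after 2 — deliver 4→0: n0:foll/b9/[-]
after 3 — deliver 0→4: ·
after 4 — deliver 4→1: n1:foll/b9/[-]
after 5 — deliver 1→4: n4:lead/b9/[-]
after 6 — deliver 4→3: n3:foll/b9/[-]
after 7 — deliver 3→4: ·
after 8 — deliver 4→2: n2:foll/b9/[-]
after 9 — deliver 2→4: ·
after 10 — propose(4,'w'): ·
after 11 — deliver 4→0: n0:foll/b9/[w]
after 12 — deliver 0→4: ·
after 13 — deliver 4→1: n1:foll/b9/[w]
after 14 — deliver 1→4: n4:lead/b9/[w]
after 15 — timeout(4): n4:cand/b14/[w]
after 16 — timeout(0): n0:cand/b10/[w]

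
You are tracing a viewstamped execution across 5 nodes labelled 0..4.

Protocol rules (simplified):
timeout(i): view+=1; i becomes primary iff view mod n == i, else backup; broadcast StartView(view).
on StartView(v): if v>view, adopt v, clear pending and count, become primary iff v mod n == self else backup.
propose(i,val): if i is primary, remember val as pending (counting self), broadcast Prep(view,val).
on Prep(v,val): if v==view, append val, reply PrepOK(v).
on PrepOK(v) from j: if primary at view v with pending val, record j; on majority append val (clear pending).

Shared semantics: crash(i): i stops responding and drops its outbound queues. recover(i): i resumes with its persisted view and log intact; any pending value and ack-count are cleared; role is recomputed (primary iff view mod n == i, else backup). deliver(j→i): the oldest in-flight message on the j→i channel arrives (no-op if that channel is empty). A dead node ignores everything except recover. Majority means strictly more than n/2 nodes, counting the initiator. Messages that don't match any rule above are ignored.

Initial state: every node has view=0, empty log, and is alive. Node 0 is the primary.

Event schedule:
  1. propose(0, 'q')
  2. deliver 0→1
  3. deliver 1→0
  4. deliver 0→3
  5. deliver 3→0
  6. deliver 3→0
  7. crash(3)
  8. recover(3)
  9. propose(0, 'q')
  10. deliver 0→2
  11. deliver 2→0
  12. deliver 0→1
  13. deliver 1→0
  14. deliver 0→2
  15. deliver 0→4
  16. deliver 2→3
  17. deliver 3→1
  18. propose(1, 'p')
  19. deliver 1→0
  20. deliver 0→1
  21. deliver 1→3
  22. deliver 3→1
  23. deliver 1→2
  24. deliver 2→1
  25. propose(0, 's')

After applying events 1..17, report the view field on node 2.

[1] propose(0,'q') → ∅
[2] deliver 0→1 → N1(back v0 [q])
[3] deliver 1→0 → ∅
[4] deliver 0→3 → N3(back v0 [q])
[5] deliver 3→0 → N0(prim v0 [q])
[6] deliver 3→0 → ∅
[7] crash(3) → N3(✗back v0 [q])
[8] recover(3) → N3(back v0 [q])
[9] propose(0,'q') → ∅
[10] deliver 0→2 → N2(back v0 [q])
[11] deliver 2→0 → ∅
[12] deliver 0→1 → N1(back v0 [q,q])
[13] deliver 1→0 → N0(prim v0 [q,q])
[14] deliver 0→2 → N2(back v0 [q,q])
[15] deliver 0→4 → N4(back v0 [q])
[16] deliver 2→3 → ∅
[17] deliver 3→1 → ∅

0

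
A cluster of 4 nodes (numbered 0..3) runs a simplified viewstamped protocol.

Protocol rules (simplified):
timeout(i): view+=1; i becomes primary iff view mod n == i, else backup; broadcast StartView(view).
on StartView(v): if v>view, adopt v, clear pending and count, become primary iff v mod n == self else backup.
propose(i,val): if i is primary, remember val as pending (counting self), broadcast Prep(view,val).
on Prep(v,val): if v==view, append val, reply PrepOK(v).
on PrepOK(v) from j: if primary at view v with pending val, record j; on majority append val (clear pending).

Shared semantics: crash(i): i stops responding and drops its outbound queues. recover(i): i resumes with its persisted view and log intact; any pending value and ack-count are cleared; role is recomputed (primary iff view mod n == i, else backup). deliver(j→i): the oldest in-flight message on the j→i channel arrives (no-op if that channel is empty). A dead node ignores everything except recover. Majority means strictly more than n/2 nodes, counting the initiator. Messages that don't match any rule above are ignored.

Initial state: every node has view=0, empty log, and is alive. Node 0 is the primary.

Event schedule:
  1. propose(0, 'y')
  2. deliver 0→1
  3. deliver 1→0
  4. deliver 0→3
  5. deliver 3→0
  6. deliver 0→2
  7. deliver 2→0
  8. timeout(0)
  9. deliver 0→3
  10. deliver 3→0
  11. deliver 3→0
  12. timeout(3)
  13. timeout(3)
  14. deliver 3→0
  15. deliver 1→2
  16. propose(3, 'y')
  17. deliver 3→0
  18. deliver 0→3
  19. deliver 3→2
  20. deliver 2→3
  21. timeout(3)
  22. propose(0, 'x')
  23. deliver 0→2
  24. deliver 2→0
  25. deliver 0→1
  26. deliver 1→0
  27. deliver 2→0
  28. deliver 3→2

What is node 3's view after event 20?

3

1. propose(0,'y'):  nop
2. deliver 0→1:  <1:back v0 y>
3. deliver 1→0:  nop
4. deliver 0→3:  <3:back v0 y>
5. deliver 3→0:  <0:prim v0 y>
6. deliver 0→2:  <2:back v0 y>
7. deliver 2→0:  nop
8. timeout(0):  <0:back v1 y>
9. deliver 0→3:  <3:back v1 y>
10. deliver 3→0:  nop
11. deliver 3→0:  nop
12. timeout(3):  <3:back v2 y>
13. timeout(3):  <3:prim v3 y>
14. deliver 3→0:  <0:back v2 y>
15. deliver 1→2:  nop
16. propose(3,'y'):  nop
17. deliver 3→0:  <0:back v3 y>
18. deliver 0→3:  nop
19. deliver 3→2:  <2:prim v2 y>
20. deliver 2→3:  nop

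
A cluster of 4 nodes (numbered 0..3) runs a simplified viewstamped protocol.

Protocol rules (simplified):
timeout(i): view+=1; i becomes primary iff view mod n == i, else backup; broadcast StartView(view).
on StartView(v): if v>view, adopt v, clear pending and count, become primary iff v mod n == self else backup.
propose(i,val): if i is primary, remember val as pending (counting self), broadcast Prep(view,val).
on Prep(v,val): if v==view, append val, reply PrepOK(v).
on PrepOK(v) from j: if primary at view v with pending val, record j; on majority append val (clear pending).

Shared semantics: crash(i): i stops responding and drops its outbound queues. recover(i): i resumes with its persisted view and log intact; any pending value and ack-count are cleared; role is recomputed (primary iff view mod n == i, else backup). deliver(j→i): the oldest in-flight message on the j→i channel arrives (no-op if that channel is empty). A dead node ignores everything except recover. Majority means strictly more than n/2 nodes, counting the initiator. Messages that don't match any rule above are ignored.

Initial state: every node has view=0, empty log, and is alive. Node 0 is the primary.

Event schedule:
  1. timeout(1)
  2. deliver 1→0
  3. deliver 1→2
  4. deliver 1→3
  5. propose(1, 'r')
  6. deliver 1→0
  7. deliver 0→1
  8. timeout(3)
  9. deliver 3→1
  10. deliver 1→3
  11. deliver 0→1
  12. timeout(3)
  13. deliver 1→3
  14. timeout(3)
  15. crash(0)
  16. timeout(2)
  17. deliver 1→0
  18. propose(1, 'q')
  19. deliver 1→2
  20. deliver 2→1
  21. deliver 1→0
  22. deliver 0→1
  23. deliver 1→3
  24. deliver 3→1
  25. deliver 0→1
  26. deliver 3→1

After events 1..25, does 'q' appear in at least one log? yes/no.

e1 timeout(1): 1[prim,v=1,-]
e2 deliver 1→0: 0[back,v=1,-]
e3 deliver 1→2: 2[back,v=1,-]
e4 deliver 1→3: 3[back,v=1,-]
e5 propose(1,'r'): ·
e6 deliver 1→0: 0[back,v=1,r]
e7 deliver 0→1: ·
e8 timeout(3): 3[back,v=2,-]
e9 deliver 3→1: 1[back,v=2,-]
e10 deliver 1→3: ·
e11 deliver 0→1: ·
e12 timeout(3): 3[prim,v=3,-]
e13 deliver 1→3: ·
e14 timeout(3): 3[back,v=4,-]
e15 crash(0): 0[✗back,v=1,r]
e16 timeout(2): 2[prim,v=2,-]
e17 deliver 1→0: ·
e18 propose(1,'q'): ·
e19 deliver 1→2: ·
e20 deliver 2→1: ·
e21 deliver 1→0: ·
e22 deliver 0→1: ·
e23 deliver 1→3: ·
e24 deliver 3→1: 1[back,v=3,-]
e25 deliver 0→1: ·

no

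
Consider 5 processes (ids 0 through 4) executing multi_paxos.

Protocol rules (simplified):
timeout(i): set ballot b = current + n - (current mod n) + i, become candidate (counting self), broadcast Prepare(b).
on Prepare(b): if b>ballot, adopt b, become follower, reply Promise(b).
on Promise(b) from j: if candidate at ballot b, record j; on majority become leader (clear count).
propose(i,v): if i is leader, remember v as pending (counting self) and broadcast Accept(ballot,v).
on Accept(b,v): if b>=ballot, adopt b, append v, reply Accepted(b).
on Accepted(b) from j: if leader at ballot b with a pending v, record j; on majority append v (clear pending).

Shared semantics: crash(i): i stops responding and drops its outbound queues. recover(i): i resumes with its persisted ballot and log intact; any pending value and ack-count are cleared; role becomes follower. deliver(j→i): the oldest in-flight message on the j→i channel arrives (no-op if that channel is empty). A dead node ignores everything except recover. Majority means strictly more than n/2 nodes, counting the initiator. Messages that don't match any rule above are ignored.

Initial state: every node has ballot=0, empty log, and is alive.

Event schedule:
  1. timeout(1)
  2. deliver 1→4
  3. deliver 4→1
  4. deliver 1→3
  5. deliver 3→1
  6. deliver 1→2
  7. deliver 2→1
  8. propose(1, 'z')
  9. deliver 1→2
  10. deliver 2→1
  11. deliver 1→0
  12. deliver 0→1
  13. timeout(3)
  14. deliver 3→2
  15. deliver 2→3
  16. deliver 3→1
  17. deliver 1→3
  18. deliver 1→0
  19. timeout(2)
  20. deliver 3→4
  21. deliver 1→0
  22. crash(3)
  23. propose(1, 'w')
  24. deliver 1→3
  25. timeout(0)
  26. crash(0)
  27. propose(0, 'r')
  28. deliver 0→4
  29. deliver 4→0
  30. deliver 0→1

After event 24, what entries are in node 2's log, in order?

step 1 timeout(1): 1={cand,b=6,log=-}
step 2 deliver 1→4: 4={foll,b=6,log=-}
step 3 deliver 4→1: —
step 4 deliver 1→3: 3={foll,b=6,log=-}
step 5 deliver 3→1: 1={lead,b=6,log=-}
step 6 deliver 1→2: 2={foll,b=6,log=-}
step 7 deliver 2→1: —
step 8 propose(1,'z'): —
step 9 deliver 1→2: 2={foll,b=6,log=z}
step 10 deliver 2→1: —
step 11 deliver 1→0: 0={foll,b=6,log=-}
step 12 deliver 0→1: —
step 13 timeout(3): 3={cand,b=13,log=-}
step 14 deliver 3→2: 2={foll,b=13,log=z}
step 15 deliver 2→3: —
step 16 deliver 3→1: 1={foll,b=13,log=-}
step 17 deliver 1→3: —
step 18 deliver 1→0: 0={foll,b=6,log=z}
step 19 timeout(2): 2={cand,b=17,log=z}
step 20 deliver 3→4: 4={foll,b=13,log=-}
step 21 deliver 1→0: —
step 22 crash(3): 3={✗cand,b=13,log=-}
step 23 propose(1,'w'): —
step 24 deliver 1→3: —

z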